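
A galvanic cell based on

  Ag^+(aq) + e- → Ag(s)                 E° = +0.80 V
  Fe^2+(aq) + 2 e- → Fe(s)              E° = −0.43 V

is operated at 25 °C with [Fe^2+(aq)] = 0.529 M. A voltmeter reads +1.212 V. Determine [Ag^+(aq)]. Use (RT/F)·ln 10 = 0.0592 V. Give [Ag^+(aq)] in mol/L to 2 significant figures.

Ag⁺/Ag is the cathode (higher E°); E°cell = +0.80 − (−0.43) = +1.23 V with n = 2.
Rearranging E = E° − (0.0592/n)·log Q gives log Q = 2(+1.23 − (+1.212))/0.0592 = 0.608.
The balanced reaction is 2 Ag^+(aq) + Fe(s) → 2 Ag(s) + Fe^2+(aq), so Q = [Fe^2+(aq)] / [Ag^+(aq)]^2.
Substituting the known concentrations and solving, log [Ag^+(aq)] = −0.442 and [Ag^+(aq)] = 0.36 M.

0.36 M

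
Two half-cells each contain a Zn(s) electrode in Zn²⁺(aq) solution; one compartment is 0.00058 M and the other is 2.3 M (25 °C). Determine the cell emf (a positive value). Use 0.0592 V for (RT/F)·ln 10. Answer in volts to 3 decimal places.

0.107 V

For a concentration cell E°cell = 0, since both electrodes use the same couple.
The compartment with the higher Zn²⁺(aq) concentration (2.3 M) acts as the cathode; ions are reduced there and produced at the dilute (0.00058 M) anode.
With n = 2, Ecell = −(0.0592/2)·log([dilute]/[conc]) = −(0.0592/2)·log(0.00058/2.3) = +0.107 V.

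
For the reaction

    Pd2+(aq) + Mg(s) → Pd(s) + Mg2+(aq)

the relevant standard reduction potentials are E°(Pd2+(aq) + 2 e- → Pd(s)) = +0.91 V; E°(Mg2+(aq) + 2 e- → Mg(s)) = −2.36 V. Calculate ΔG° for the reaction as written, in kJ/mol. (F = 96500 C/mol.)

−631 kJ/mol

In the reaction as written Pd2+(aq) is reduced, so the Pd²⁺/Pd couple is the cathode and Mg²⁺/Mg is the anode.
E°cell = +0.91 − (−2.36) = +3.27 V; balancing electrons gives n = 2.
ΔG° = −nFE°cell = −(2)(96500)(+3.27) J/mol = −631 kJ/mol.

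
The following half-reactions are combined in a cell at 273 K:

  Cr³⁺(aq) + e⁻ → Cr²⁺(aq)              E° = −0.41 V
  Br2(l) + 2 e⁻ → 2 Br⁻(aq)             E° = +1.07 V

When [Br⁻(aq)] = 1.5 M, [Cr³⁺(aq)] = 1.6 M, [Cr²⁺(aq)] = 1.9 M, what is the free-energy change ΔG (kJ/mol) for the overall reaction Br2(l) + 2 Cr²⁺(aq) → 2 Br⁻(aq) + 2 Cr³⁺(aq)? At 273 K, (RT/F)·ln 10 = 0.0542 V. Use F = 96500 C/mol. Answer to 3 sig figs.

With Br₂/Br⁻ reduced at the cathode, E°cell = +1.07 − (−0.41) = +1.48 V and n = 2.
The reaction quotient is ([Br⁻(aq)]^2·[Cr³⁺(aq)]^2) / [Cr²⁺(aq)]^2 = 1.6; by Nernst, E = +1.48 − (0.0542/2)(0.203) = +1.4745 V.
Finally ΔG = −nFE = −(2)(96500 C/mol)(+1.4745 V) = −285 kJ/mol.

−285 kJ/mol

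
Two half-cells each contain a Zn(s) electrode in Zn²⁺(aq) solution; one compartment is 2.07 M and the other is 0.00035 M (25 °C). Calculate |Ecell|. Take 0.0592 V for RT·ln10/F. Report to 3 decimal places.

0.112 V

For a concentration cell E°cell = 0, since both electrodes use the same couple.
The compartment with the higher Zn²⁺(aq) concentration (2.07 M) acts as the cathode; ions are reduced there and produced at the dilute (0.00035 M) anode.
With n = 2, Ecell = −(0.0592/2)·log([dilute]/[conc]) = −(0.0592/2)·log(0.00035/2.07) = +0.112 V.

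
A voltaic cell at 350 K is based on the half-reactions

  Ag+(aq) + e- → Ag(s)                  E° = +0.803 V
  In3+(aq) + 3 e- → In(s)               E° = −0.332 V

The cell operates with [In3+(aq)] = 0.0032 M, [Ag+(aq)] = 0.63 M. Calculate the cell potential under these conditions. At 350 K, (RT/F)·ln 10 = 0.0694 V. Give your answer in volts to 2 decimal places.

+1.18 V

Since E°(Ag⁺/Ag) > E°(In³⁺/In), Ag⁺/Ag serves as the cathode.
E°cell = +0.803 − (−0.332) = +1.135 V, with n = 3 electrons transferred.
The balanced reaction is 3 Ag+(aq) + In(s) → 3 Ag(s) + In3+(aq), so Q = [In3+(aq)] / [Ag+(aq)]^3 = 0.0128 and log Q = −1.893.
E = E° − (0.0694/n)·log Q = +1.135 − (0.0694/3)(−1.893) = +1.18 V.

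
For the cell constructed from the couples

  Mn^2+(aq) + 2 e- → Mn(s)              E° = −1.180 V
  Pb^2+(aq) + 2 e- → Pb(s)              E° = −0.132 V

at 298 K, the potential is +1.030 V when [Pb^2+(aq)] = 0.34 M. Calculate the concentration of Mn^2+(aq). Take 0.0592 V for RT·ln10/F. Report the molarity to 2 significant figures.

Pb²⁺/Pb is the cathode (higher E°); E°cell = −0.132 − (−1.180) = +1.048 V with n = 2.
Rearranging E = E° − (0.0592/n)·log Q gives log Q = 2(+1.048 − (+1.030))/0.0592 = 0.608.
For Pb^2+(aq) + Mn(s) → Pb(s) + Mn^2+(aq), the reaction quotient is Q = [Mn^2+(aq)] / [Pb^2+(aq)].
Isolating [Mn^2+(aq)] in Q = 10^{0.608} yields log [Mn^2+(aq)] = 0.139, i.e. 1.4 M.

1.4 M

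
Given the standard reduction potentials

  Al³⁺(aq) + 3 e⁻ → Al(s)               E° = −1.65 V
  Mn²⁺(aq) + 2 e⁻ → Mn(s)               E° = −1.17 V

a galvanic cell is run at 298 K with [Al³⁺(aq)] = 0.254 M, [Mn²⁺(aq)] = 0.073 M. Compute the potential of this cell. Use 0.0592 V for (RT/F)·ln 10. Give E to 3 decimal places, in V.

Since E°(Mn²⁺/Mn) > E°(Al³⁺/Al), Mn²⁺/Mn serves as the cathode.
E°cell = −1.17 − (−1.65) = +0.48 V, with n = 6 electrons transferred.
For the overall reaction 3 Mn²⁺(aq) + 2 Al(s) → 3 Mn(s) + 2 Al³⁺(aq), Q = [Al³⁺(aq)]^2 / [Mn²⁺(aq)]^3 = 166, giving log Q = 2.220.
Applying E = E° − (RT ln10/nF)·log Q gives +0.48 − (0.0592/6)(2.220) = +0.458 V.

+0.458 V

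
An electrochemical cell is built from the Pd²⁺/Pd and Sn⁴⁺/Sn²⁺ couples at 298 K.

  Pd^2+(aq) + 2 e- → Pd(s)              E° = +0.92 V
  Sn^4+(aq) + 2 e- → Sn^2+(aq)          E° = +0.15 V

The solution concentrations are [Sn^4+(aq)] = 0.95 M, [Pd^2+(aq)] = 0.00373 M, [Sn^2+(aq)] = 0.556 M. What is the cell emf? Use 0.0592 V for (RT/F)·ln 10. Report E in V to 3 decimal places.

Pd²⁺/Pd is reduced (cathode, E° = +0.92 V) and Sn⁴⁺/Sn²⁺ is oxidized (anode).
E°cell = E°cat − E°an = +0.92 − (+0.15) = +0.77 V; n = 2.
The balanced reaction is Pd^2+(aq) + Sn^2+(aq) → Pd(s) + Sn^4+(aq), so Q = [Sn^4+(aq)] / ([Pd^2+(aq)]·[Sn^2+(aq)]) = 458 and log Q = 2.661.
Applying E = E° − (RT ln10/nF)·log Q gives +0.77 − (0.0592/2)(2.661) = +0.691 V.

+0.691 V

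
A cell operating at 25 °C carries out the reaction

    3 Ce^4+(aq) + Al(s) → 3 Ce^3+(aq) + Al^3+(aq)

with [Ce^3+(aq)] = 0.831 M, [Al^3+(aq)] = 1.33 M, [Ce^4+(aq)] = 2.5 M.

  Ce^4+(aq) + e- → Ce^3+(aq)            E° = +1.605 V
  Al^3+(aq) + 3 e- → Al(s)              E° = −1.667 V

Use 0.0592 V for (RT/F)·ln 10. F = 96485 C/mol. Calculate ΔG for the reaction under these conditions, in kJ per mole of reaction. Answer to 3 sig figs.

−955 kJ/mol

E°cell = +1.605 − (−1.667) = +3.272 V; the balanced reaction transfers n = 3 electrons.
The reaction quotient is ([Ce^3+(aq)]^3·[Al^3+(aq)]) / [Ce^4+(aq)]^3 = 0.0488; by Nernst, E = +3.272 − (0.0592/3)(−1.311) = +3.2979 V.
Then ΔG = −nFE = −3 × 96485 × +3.2979 J/mol = −955 kJ/mol.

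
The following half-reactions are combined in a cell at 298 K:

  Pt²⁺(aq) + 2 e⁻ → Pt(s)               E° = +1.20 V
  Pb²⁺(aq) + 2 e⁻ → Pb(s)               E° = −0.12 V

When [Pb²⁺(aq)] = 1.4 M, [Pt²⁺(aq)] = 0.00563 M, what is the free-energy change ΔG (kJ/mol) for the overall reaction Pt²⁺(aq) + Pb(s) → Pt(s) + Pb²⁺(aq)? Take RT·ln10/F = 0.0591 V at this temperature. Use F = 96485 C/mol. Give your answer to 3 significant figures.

−241 kJ/mol

With Pt²⁺/Pt reduced at the cathode, E°cell = +1.20 − (−0.12) = +1.32 V and n = 2.
Q = [Pb²⁺(aq)] / [Pt²⁺(aq)] = 249, so log Q = 2.396 and E = +1.32 − (0.0591/2)(2.396) = +1.2492 V.
ΔG = −nFE = −(2)(96485)(+1.2492) J/mol = −241 kJ/mol.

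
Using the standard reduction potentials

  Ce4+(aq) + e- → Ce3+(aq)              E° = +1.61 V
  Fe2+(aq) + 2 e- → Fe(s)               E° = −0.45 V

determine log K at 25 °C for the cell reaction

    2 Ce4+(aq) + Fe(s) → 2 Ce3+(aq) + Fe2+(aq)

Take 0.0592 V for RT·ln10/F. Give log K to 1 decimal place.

log K = 69.6

The Ce⁴⁺/Ce³⁺ couple is reduced (cathode); E°cell = +1.61 − (−0.45) = +2.06 V with n = 2.
At equilibrium E = 0, so log K = nE°cell / 0.0592 = (2)(+2.06) / 0.0592 = 69.6.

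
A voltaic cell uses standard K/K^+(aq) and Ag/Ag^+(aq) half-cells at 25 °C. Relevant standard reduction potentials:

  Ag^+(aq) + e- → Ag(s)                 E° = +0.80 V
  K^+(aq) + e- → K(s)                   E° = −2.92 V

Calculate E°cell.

+3.72 V

Of the two couples in this cell, the one with the more positive reduction potential is reduced at the cathode: here that is Ag⁺/Ag (+0.80 V); K⁺/K (−2.92 V) is the anode.
E°cell = E°(cathode) − E°(anode) = +0.80 − (−2.92) = +3.72 V.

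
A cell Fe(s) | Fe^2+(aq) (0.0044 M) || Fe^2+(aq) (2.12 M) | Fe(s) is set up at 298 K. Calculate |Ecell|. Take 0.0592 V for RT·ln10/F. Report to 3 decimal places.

For a concentration cell E°cell = 0, since both electrodes use the same couple.
The compartment with the higher Fe^2+(aq) concentration (2.12 M) acts as the cathode; ions are reduced there and produced at the dilute (0.0044 M) anode.
With n = 2, Ecell = −(0.0592/2)·log([dilute]/[conc]) = −(0.0592/2)·log(0.0044/2.12) = +0.079 V.

0.079 V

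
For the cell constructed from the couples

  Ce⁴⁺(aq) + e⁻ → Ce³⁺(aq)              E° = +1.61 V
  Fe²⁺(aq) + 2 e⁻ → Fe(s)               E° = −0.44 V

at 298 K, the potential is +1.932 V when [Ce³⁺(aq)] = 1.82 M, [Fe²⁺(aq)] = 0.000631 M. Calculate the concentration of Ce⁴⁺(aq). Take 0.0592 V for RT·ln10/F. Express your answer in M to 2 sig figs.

Ce⁴⁺/Ce³⁺ is the cathode (higher E°); E°cell = +1.61 − (−0.44) = +2.05 V with n = 2.
Since E = E° − (0.0592/n)·log Q, log Q = n(E° − E)/0.0592 = 3.986.
The balanced reaction is 2 Ce⁴⁺(aq) + Fe(s) → 2 Ce³⁺(aq) + Fe²⁺(aq), so Q = ([Ce³⁺(aq)]^2·[Fe²⁺(aq)]) / [Ce⁴⁺(aq)]^2.
Isolating [Ce⁴⁺(aq)] in Q = 10^{3.986} yields log [Ce⁴⁺(aq)] = −3.333, i.e. 0.00046 M.

0.00046 M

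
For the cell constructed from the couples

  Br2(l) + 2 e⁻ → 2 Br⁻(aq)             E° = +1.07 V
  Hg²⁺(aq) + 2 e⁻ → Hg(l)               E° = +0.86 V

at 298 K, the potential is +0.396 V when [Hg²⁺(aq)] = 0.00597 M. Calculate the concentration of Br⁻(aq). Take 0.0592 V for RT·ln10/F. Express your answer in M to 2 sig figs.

With Br₂/Br⁻ at the cathode and Hg²⁺/Hg at the anode, E°cell = +1.07 − (+0.86) = +0.21 V (n = 2).
From the Nernst equation, log Q = n(E° − E)/0.0592 = 2·(+0.21 − (+0.396))/0.0592 = −6.284.
Balancing electrons gives Br2(l) + Hg(l) → 2 Br⁻(aq) + Hg²⁺(aq); thus Q = [Br⁻(aq)]^2·[Hg²⁺(aq)].
Isolating [Br⁻(aq)] in Q = 10^{−6.284} yields log [Br⁻(aq)] = −2.030, i.e. 0.0093 M.

0.0093 M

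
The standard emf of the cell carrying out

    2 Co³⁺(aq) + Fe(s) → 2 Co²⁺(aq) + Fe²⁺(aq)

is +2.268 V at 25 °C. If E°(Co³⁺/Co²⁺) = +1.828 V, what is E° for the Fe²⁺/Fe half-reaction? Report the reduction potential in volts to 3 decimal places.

−0.440 V

In the reaction as written the Co³⁺/Co²⁺ couple is reduced (cathode) and Fe²⁺/Fe is oxidized (anode), so E°cell = E°(Co³⁺/Co²⁺) − E°(Fe²⁺/Fe).
E°(Fe²⁺/Fe) = E°(cathode) − E°cell = +1.828 − (+2.268) = −0.440 V.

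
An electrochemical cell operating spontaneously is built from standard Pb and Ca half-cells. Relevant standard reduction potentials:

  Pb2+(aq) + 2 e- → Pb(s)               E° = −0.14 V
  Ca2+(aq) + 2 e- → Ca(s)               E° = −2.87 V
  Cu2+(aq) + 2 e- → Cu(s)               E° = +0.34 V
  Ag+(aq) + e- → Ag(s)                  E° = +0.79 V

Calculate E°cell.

The Pb²⁺/Pb couple has the higher E°, so Pb ion is reduced (cathode) and Ca is oxidized (anode).
E°cell = E°(cathode) − E°(anode) = −0.14 − (−2.87) = +2.73 V.

+2.73 V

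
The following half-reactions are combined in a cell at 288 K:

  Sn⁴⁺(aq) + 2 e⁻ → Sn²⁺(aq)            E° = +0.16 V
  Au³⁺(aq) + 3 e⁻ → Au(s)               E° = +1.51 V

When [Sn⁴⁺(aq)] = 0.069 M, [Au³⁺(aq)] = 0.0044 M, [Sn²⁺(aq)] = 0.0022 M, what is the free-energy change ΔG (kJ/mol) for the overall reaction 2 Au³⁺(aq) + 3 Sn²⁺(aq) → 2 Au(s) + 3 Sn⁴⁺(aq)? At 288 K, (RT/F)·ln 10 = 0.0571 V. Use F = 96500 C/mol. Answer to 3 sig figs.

With Au³⁺/Au reduced at the cathode, E°cell = +1.51 − (+0.16) = +1.35 V and n = 6.
The reaction quotient is [Sn⁴⁺(aq)]^3 / ([Au³⁺(aq)]^2·[Sn²⁺(aq)]^3) = 1.59×10^9; by Nernst, E = +1.35 − (0.0571/6)(9.202) = +1.2624 V.
Then ΔG = −nFE = −6 × 96500 × +1.2624 J/mol = −731 kJ/mol.

−731 kJ/mol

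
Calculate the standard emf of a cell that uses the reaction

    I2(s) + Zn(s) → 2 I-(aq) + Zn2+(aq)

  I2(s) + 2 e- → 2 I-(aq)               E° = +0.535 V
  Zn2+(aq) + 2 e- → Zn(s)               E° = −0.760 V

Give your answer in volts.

In the reaction as written, I2(s) is reduced (cathode) and Zn2+(aq) is produced by oxidation at the anode.
E°cell = E°(cathode) − E°(anode) = +0.535 − (−0.760) = +1.295 V.

+1.295 V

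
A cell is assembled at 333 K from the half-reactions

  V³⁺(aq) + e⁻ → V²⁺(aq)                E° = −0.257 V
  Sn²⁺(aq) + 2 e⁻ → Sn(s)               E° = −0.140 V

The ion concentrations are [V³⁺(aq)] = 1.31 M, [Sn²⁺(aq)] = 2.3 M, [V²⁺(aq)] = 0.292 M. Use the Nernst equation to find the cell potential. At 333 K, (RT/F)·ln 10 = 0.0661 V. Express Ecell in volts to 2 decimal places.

Sn²⁺/Sn is reduced (cathode, E° = −0.140 V) and V³⁺/V²⁺ is oxidized (anode).
E°cell = −0.140 − (−0.257) = +0.117 V, with n = 2 electrons transferred.
Balancing gives Sn²⁺(aq) + 2 V²⁺(aq) → Sn(s) + 2 V³⁺(aq); hence Q = [V³⁺(aq)]^2 / ([Sn²⁺(aq)]·[V²⁺(aq)]^2) = 8.75 (log Q = 0.942).
E = E° − (0.0661/n)·log Q = +0.117 − (0.0661/2)(0.942) = +0.09 V.

+0.09 V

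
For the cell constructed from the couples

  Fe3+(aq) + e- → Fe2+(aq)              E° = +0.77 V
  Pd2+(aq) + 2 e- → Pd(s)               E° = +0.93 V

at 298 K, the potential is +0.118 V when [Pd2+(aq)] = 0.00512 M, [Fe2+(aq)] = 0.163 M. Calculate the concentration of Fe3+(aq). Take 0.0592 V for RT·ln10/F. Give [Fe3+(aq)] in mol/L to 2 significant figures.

With Pd²⁺/Pd at the cathode and Fe³⁺/Fe²⁺ at the anode, E°cell = +0.93 − (+0.77) = +0.16 V (n = 2).
From the Nernst equation, log Q = n(E° − E)/0.0592 = 2·(+0.16 − (+0.118))/0.0592 = 1.419.
Balancing electrons gives Pd2+(aq) + 2 Fe2+(aq) → Pd(s) + 2 Fe3+(aq); thus Q = [Fe3+(aq)]^2 / ([Pd2+(aq)]·[Fe2+(aq)]^2).
Solving for the unknown gives log [Fe3+(aq)] = −1.224, so [Fe3+(aq)] ≈ 0.060 M.

0.060 M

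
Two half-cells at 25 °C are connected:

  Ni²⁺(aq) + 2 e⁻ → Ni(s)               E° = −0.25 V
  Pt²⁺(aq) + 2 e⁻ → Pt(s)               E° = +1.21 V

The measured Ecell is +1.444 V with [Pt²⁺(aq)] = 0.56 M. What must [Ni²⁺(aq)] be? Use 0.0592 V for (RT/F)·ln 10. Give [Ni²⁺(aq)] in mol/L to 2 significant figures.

The Pt²⁺/Pt couple has the larger reduction potential, so it is the cathode: E°cell = +1.21 − (−0.25) = +1.46 V and n = 2.
From the Nernst equation, log Q = n(E° − E)/0.0592 = 2·(+1.46 − (+1.444))/0.0592 = 0.541.
For Pt²⁺(aq) + Ni(s) → Pt(s) + Ni²⁺(aq), the reaction quotient is Q = [Ni²⁺(aq)] / [Pt²⁺(aq)].
Isolating [Ni²⁺(aq)] in Q = 10^{0.541} yields log [Ni²⁺(aq)] = 0.289, i.e. 1.9 M.

1.9 M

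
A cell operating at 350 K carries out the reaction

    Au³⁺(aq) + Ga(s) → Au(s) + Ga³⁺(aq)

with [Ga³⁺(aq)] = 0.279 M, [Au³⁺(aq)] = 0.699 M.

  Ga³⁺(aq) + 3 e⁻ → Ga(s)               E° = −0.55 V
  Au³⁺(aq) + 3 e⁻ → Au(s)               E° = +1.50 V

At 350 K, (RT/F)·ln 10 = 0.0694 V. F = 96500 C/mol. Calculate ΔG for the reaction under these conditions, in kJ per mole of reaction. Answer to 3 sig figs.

The standard cell potential is +1.50 − (−0.55) = +2.05 V, with n = 3 electrons in the balanced equation.
Q = [Ga³⁺(aq)] / [Au³⁺(aq)] = 0.399, so log Q = −0.399 and E = +2.05 − (0.0694/3)(−0.399) = +2.0592 V.
ΔG = −nFE = −(3)(96500)(+2.0592) J/mol = −596 kJ/mol.

−596 kJ/mol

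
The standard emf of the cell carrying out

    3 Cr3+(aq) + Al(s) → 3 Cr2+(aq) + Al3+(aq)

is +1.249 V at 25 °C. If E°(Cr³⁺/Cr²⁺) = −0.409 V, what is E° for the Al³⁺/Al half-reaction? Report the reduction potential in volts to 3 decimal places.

In the reaction as written the Cr³⁺/Cr²⁺ couple is reduced (cathode) and Al³⁺/Al is oxidized (anode), so E°cell = E°(Cr³⁺/Cr²⁺) − E°(Al³⁺/Al).
E°(Al³⁺/Al) = E°(cathode) − E°cell = −0.409 − (+1.249) = −1.658 V.

−1.658 V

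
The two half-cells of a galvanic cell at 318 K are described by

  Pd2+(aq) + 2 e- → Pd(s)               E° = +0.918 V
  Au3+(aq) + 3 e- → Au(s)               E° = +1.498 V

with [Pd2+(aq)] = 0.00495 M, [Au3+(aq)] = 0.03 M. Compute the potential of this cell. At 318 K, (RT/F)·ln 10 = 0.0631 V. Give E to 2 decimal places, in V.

Au³⁺/Au is reduced (cathode, E° = +1.498 V) and Pd²⁺/Pd is oxidized (anode).
E°cell = E°cat − E°an = +1.498 − (+0.918) = +0.580 V; n = 6.
For the overall reaction 2 Au3+(aq) + 3 Pd(s) → 2 Au(s) + 3 Pd2+(aq), Q = [Pd2+(aq)]^3 / [Au3+(aq)]^2 = 0.000135, giving log Q = −3.870.
By the Nernst equation, E = +0.580 − (0.0631/6)·(−3.870) = +0.62 V.

+0.62 V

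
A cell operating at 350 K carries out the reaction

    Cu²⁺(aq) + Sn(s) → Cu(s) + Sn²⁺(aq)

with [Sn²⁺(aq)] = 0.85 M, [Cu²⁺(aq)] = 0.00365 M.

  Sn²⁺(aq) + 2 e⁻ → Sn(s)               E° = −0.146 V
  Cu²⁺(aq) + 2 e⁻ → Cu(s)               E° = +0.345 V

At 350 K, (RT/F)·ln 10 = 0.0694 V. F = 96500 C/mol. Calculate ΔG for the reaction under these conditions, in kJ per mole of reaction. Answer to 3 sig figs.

E°cell = +0.345 − (−0.146) = +0.491 V; the balanced reaction transfers n = 2 electrons.
Q = [Sn²⁺(aq)] / [Cu²⁺(aq)] = 233, so log Q = 2.367 and E = +0.491 − (0.0694/2)(2.367) = +0.4089 V.
Then ΔG = −nFE = −2 × 96500 × +0.4089 J/mol = −78.9 kJ/mol.

−78.9 kJ/mol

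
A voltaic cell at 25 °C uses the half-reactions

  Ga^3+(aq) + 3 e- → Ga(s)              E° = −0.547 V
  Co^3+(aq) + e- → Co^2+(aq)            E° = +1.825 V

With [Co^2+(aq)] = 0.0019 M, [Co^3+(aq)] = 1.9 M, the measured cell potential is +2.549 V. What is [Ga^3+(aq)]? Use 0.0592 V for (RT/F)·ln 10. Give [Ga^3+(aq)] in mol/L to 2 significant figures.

With Co³⁺/Co²⁺ at the cathode and Ga³⁺/Ga at the anode, E°cell = +1.825 − (−0.547) = +2.372 V (n = 3).
From the Nernst equation, log Q = n(E° − E)/0.0592 = 3·(+2.372 − (+2.549))/0.0592 = −8.970.
The balanced reaction is 3 Co^3+(aq) + Ga(s) → 3 Co^2+(aq) + Ga^3+(aq), so Q = ([Co^2+(aq)]^3·[Ga^3+(aq)]) / [Co^3+(aq)]^3.
Substituting the known concentrations and solving, log [Ga^3+(aq)] = 0.030 and [Ga^3+(aq)] = 1.1 M.

1.1 M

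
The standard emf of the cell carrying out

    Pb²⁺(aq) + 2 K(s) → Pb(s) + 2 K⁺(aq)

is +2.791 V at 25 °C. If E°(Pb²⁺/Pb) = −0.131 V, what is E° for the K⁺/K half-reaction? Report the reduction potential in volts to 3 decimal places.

In the reaction as written the Pb²⁺/Pb couple is reduced (cathode) and K⁺/K is oxidized (anode), so E°cell = E°(Pb²⁺/Pb) − E°(K⁺/K).
E°(K⁺/K) = E°(cathode) − E°cell = −0.131 − (+2.791) = −2.922 V.

−2.922 V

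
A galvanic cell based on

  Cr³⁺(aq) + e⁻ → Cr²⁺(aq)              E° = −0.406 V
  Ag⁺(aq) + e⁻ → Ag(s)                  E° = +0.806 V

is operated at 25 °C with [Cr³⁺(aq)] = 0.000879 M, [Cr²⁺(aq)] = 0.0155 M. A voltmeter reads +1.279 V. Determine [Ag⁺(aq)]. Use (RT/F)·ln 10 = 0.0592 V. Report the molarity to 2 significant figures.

0.77 M

Ag⁺/Ag is the cathode (higher E°); E°cell = +0.806 − (−0.406) = +1.212 V with n = 1.
Rearranging E = E° − (0.0592/n)·log Q gives log Q = 1(+1.212 − (+1.279))/0.0592 = −1.132.
The balanced reaction is Ag⁺(aq) + Cr²⁺(aq) → Ag(s) + Cr³⁺(aq), so Q = [Cr³⁺(aq)] / ([Ag⁺(aq)]·[Cr²⁺(aq)]).
Isolating [Ag⁺(aq)] in Q = 10^{−1.132} yields log [Ag⁺(aq)] = −0.114, i.e. 0.77 M.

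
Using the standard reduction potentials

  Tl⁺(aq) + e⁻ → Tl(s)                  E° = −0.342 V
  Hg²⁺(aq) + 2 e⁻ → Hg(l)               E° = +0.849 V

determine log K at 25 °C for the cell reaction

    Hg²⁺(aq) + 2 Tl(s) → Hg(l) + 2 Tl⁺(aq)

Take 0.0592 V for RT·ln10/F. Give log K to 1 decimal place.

The Hg²⁺/Hg couple is reduced (cathode); E°cell = +0.849 − (−0.342) = +1.191 V with n = 2.
At equilibrium E = 0, so log K = nE°cell / 0.0592 = (2)(+1.191) / 0.0592 = 40.2.

log K = 40.2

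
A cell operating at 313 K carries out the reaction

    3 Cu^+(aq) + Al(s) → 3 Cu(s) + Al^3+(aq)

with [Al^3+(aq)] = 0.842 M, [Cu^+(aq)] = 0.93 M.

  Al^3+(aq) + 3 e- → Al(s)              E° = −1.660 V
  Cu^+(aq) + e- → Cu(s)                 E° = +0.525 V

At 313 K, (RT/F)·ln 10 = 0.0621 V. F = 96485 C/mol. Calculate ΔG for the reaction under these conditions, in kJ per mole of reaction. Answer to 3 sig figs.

−632 kJ/mol

E°cell = +0.525 − (−1.660) = +2.185 V; the balanced reaction transfers n = 3 electrons.
Q = [Al^3+(aq)] / [Cu^+(aq)]^3 = 1.05, so log Q = 0.020 and E = +2.185 − (0.0621/3)(0.020) = +2.1846 V.
ΔG = −nFE = −(3)(96485)(+2.1846) J/mol = −632 kJ/mol.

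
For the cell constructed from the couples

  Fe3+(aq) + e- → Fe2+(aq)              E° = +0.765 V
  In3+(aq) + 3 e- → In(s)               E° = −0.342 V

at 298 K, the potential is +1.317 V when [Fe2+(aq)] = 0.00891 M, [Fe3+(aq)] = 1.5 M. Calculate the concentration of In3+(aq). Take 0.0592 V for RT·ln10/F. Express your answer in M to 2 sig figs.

Fe³⁺/Fe²⁺ is the cathode (higher E°); E°cell = +0.765 − (−0.342) = +1.107 V with n = 3.
Rearranging E = E° − (0.0592/n)·log Q gives log Q = 3(+1.107 − (+1.317))/0.0592 = −10.642.
For 3 Fe3+(aq) + In(s) → 3 Fe2+(aq) + In3+(aq), the reaction quotient is Q = ([Fe2+(aq)]^3·[In3+(aq)]) / [Fe3+(aq)]^3.
Solving for the unknown gives log [In3+(aq)] = −3.963, so [In3+(aq)] ≈ 0.00011 M.

0.00011 M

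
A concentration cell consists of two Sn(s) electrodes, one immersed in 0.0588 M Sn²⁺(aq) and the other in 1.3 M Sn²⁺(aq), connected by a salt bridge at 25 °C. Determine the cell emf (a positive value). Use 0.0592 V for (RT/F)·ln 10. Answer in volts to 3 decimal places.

For a concentration cell E°cell = 0, since both electrodes use the same couple.
The compartment with the higher Sn²⁺(aq) concentration (1.3 M) acts as the cathode; ions are reduced there and produced at the dilute (0.0588 M) anode.
With n = 2, Ecell = −(0.0592/2)·log([dilute]/[conc]) = −(0.0592/2)·log(0.0588/1.3) = +0.040 V.

0.040 V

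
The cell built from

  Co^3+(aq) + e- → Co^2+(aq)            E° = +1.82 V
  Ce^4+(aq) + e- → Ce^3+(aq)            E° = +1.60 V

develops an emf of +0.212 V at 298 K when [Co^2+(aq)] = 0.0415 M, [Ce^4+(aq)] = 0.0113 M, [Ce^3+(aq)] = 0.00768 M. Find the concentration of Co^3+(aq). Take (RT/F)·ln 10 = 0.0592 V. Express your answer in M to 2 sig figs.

0.045 M

The Co³⁺/Co²⁺ couple has the larger reduction potential, so it is the cathode: E°cell = +1.82 − (+1.60) = +0.22 V and n = 1.
From the Nernst equation, log Q = n(E° − E)/0.0592 = 1·(+0.22 − (+0.212))/0.0592 = 0.135.
For Co^3+(aq) + Ce^3+(aq) → Co^2+(aq) + Ce^4+(aq), the reaction quotient is Q = ([Co^2+(aq)]·[Ce^4+(aq)]) / ([Co^3+(aq)]·[Ce^3+(aq)]).
Substituting the known concentrations and solving, log [Co^3+(aq)] = −1.349 and [Co^3+(aq)] = 0.045 M.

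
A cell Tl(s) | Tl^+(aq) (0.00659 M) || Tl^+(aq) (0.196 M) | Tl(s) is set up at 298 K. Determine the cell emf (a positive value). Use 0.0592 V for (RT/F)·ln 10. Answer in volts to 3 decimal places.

For a concentration cell E°cell = 0, since both electrodes use the same couple.
The compartment with the higher Tl^+(aq) concentration (0.196 M) acts as the cathode; ions are reduced there and produced at the dilute (0.00659 M) anode.
With n = 1, Ecell = −(0.0592/1)·log([dilute]/[conc]) = −(0.0592/1)·log(0.00659/0.196) = +0.087 V.

0.087 V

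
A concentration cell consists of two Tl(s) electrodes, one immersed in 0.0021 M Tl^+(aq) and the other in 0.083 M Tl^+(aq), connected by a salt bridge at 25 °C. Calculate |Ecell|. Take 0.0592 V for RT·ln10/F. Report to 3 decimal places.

0.095 V

For a concentration cell E°cell = 0, since both electrodes use the same couple.
The compartment with the higher Tl^+(aq) concentration (0.083 M) acts as the cathode; ions are reduced there and produced at the dilute (0.0021 M) anode.
With n = 1, Ecell = −(0.0592/1)·log([dilute]/[conc]) = −(0.0592/1)·log(0.0021/0.083) = +0.095 V.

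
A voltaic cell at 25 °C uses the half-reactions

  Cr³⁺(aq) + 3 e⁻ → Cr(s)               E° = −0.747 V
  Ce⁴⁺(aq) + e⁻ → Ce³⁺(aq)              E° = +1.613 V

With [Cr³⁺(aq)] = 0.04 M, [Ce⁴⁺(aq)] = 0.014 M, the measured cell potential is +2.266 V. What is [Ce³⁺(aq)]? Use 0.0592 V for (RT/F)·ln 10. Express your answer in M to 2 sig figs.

With Ce⁴⁺/Ce³⁺ at the cathode and Cr³⁺/Cr at the anode, E°cell = +1.613 − (−0.747) = +2.360 V (n = 3).
From the Nernst equation, log Q = n(E° − E)/0.0592 = 3·(+2.360 − (+2.266))/0.0592 = 4.764.
Balancing electrons gives 3 Ce⁴⁺(aq) + Cr(s) → 3 Ce³⁺(aq) + Cr³⁺(aq); thus Q = ([Ce³⁺(aq)]^3·[Cr³⁺(aq)]) / [Ce⁴⁺(aq)]^3.
Solving for the unknown gives log [Ce³⁺(aq)] = 0.200, so [Ce³⁺(aq)] ≈ 1.6 M.

1.6 M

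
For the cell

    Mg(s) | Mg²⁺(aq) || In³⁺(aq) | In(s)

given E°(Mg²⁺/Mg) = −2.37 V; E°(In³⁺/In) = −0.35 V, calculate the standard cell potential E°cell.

+2.02 V

By convention the left-hand electrode in cell notation is the anode (oxidation) and the right-hand electrode is the cathode (reduction).
E°cell = E°(right) − E°(left) = −0.35 − (−2.37) = +2.02 V.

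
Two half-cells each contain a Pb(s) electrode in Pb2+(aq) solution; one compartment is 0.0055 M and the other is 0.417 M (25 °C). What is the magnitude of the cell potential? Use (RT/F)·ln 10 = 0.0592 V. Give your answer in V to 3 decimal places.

For a concentration cell E°cell = 0, since both electrodes use the same couple.
The compartment with the higher Pb2+(aq) concentration (0.417 M) acts as the cathode; ions are reduced there and produced at the dilute (0.0055 M) anode.
With n = 2, Ecell = −(0.0592/2)·log([dilute]/[conc]) = −(0.0592/2)·log(0.0055/0.417) = +0.056 V.

0.056 V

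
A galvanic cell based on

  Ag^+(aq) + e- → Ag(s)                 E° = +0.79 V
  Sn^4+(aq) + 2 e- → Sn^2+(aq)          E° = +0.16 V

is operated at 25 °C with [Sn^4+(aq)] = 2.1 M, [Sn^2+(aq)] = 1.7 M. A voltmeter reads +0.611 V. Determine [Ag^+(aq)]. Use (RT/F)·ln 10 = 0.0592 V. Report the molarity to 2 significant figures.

0.53 M

The Ag⁺/Ag couple has the larger reduction potential, so it is the cathode: E°cell = +0.79 − (+0.16) = +0.63 V and n = 2.
Rearranging E = E° − (0.0592/n)·log Q gives log Q = 2(+0.63 − (+0.611))/0.0592 = 0.642.
For 2 Ag^+(aq) + Sn^2+(aq) → 2 Ag(s) + Sn^4+(aq), the reaction quotient is Q = [Sn^4+(aq)] / ([Ag^+(aq)]^2·[Sn^2+(aq)]).
Isolating [Ag^+(aq)] in Q = 10^{0.642} yields log [Ag^+(aq)] = −0.275, i.e. 0.53 M.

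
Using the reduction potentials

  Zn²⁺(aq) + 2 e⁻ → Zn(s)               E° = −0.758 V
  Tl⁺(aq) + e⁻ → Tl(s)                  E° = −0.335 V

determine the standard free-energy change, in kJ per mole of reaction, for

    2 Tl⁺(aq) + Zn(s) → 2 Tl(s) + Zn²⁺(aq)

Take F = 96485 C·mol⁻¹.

−81.6 kJ/mol

In the reaction as written Tl⁺(aq) is reduced, so the Tl⁺/Tl couple is the cathode and Zn²⁺/Zn is the anode.
E°cell = −0.335 − (−0.758) = +0.423 V; balancing electrons gives n = 2.
ΔG° = −nFE°cell = −(2)(96485)(+0.423) J/mol = −81.6 kJ/mol.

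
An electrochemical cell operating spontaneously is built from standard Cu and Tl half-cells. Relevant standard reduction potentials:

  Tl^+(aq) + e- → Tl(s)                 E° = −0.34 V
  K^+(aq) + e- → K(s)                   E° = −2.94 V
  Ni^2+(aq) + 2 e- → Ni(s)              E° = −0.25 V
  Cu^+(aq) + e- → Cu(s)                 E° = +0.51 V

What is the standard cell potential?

+0.85 V

The Cu⁺/Cu couple has the higher E°, so Cu ion is reduced (cathode) and Tl is oxidized (anode).
E°cell = E°(cathode) − E°(anode) = +0.51 − (−0.34) = +0.85 V.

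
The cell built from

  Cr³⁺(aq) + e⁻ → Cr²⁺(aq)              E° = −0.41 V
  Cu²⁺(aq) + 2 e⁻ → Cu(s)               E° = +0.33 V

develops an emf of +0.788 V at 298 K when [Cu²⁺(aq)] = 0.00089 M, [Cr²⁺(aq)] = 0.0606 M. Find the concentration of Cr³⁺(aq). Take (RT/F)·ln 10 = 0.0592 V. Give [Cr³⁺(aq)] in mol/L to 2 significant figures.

With Cu²⁺/Cu at the cathode and Cr³⁺/Cr²⁺ at the anode, E°cell = +0.33 − (−0.41) = +0.74 V (n = 2).
From the Nernst equation, log Q = n(E° − E)/0.0592 = 2·(+0.74 − (+0.788))/0.0592 = −1.622.
Balancing electrons gives Cu²⁺(aq) + 2 Cr²⁺(aq) → Cu(s) + 2 Cr³⁺(aq); thus Q = [Cr³⁺(aq)]^2 / ([Cu²⁺(aq)]·[Cr²⁺(aq)]^2).
Substituting the known concentrations and solving, log [Cr³⁺(aq)] = −3.554 and [Cr³⁺(aq)] = 0.00028 M.

0.00028 M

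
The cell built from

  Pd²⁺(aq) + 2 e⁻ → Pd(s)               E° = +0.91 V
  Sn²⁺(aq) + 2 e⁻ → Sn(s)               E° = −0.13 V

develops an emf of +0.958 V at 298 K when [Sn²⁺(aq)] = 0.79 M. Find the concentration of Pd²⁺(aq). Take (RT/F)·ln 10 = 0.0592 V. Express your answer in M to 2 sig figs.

Pd²⁺/Pd is the cathode (higher E°); E°cell = +0.91 − (−0.13) = +1.04 V with n = 2.
Rearranging E = E° − (0.0592/n)·log Q gives log Q = 2(+1.04 − (+0.958))/0.0592 = 2.770.
Balancing electrons gives Pd²⁺(aq) + Sn(s) → Pd(s) + Sn²⁺(aq); thus Q = [Sn²⁺(aq)] / [Pd²⁺(aq)].
Solving for the unknown gives log [Pd²⁺(aq)] = −2.872, so [Pd²⁺(aq)] ≈ 0.0013 M.

0.0013 M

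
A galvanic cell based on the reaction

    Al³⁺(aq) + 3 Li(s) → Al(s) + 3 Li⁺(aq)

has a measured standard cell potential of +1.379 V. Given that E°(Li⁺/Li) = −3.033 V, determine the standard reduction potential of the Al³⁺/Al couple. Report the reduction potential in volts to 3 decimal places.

−1.654 V

In the reaction as written the Al³⁺/Al couple is reduced (cathode) and Li⁺/Li is oxidized (anode), so E°cell = E°(Al³⁺/Al) − E°(Li⁺/Li).
E°(Al³⁺/Al) = E°cell + E°(anode) = +1.379 + (−3.033) = −1.654 V.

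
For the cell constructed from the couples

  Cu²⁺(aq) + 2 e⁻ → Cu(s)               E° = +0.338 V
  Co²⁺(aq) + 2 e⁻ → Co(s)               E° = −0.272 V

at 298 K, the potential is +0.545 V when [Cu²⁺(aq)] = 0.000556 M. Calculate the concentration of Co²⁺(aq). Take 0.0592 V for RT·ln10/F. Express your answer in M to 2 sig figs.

0.087 M

With Cu²⁺/Cu at the cathode and Co²⁺/Co at the anode, E°cell = +0.338 − (−0.272) = +0.610 V (n = 2).
Since E = E° − (0.0592/n)·log Q, log Q = n(E° − E)/0.0592 = 2.196.
For Cu²⁺(aq) + Co(s) → Cu(s) + Co²⁺(aq), the reaction quotient is Q = [Co²⁺(aq)] / [Cu²⁺(aq)].
Isolating [Co²⁺(aq)] in Q = 10^{2.196} yields log [Co²⁺(aq)] = −1.059, i.e. 0.087 M.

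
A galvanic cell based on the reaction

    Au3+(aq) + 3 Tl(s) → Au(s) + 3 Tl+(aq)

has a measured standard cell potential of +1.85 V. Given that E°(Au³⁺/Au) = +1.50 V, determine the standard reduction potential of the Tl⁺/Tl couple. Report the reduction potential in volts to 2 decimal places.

In the reaction as written the Au³⁺/Au couple is reduced (cathode) and Tl⁺/Tl is oxidized (anode), so E°cell = E°(Au³⁺/Au) − E°(Tl⁺/Tl).
E°(Tl⁺/Tl) = E°(cathode) − E°cell = +1.50 − (+1.85) = −0.35 V.

−0.35 V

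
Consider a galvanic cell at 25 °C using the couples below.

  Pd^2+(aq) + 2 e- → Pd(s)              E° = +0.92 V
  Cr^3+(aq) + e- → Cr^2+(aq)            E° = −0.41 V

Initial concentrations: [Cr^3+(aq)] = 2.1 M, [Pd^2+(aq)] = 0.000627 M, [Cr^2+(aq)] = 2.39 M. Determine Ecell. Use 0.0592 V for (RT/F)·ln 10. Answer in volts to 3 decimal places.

Pd²⁺/Pd is reduced (cathode, E° = +0.92 V) and Cr³⁺/Cr²⁺ is oxidized (anode).
The standard potential is +0.92 − (−0.41) = +1.33 V and the balanced reaction transfers n = 2 electrons.
For the overall reaction Pd^2+(aq) + 2 Cr^2+(aq) → Pd(s) + 2 Cr^3+(aq), Q = [Cr^3+(aq)]^2 / ([Pd^2+(aq)]·[Cr^2+(aq)]^2) = 1.23×10^3, giving log Q = 3.090.
By the Nernst equation, E = +1.33 − (0.0592/2)·(3.090) = +1.239 V.

+1.239 V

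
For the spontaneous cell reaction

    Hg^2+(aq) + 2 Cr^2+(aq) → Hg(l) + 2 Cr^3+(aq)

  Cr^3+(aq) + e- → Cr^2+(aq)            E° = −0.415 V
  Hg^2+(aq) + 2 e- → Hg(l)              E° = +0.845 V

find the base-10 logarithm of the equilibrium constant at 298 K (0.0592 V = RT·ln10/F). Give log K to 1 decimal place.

The Hg²⁺/Hg couple is reduced (cathode); E°cell = +0.845 − (−0.415) = +1.260 V with n = 2.
At equilibrium E = 0, so log K = nE°cell / 0.0592 = (2)(+1.260) / 0.0592 = 42.6.

log K = 42.6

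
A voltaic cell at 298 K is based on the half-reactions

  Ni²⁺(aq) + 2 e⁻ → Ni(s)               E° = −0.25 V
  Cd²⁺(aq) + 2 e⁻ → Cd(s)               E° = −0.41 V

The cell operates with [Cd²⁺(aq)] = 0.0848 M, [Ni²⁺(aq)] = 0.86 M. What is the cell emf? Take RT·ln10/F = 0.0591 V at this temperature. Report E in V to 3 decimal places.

The Ni²⁺/Ni couple has the more positive E°, so it is the cathode; Cd²⁺/Cd is the anode.
E°cell = −0.25 − (−0.41) = +0.16 V, with n = 2 electrons transferred.
For the overall reaction Ni²⁺(aq) + Cd(s) → Ni(s) + Cd²⁺(aq), Q = [Cd²⁺(aq)] / [Ni²⁺(aq)] = 0.0986, giving log Q = −1.006.
By the Nernst equation, E = +0.16 − (0.0591/2)·(−1.006) = +0.190 V.

+0.190 V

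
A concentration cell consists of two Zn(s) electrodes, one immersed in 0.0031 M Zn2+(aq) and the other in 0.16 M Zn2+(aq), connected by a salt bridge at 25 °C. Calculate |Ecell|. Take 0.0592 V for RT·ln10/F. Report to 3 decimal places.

For a concentration cell E°cell = 0, since both electrodes use the same couple.
The compartment with the higher Zn2+(aq) concentration (0.16 M) acts as the cathode; ions are reduced there and produced at the dilute (0.0031 M) anode.
With n = 2, Ecell = −(0.0592/2)·log([dilute]/[conc]) = −(0.0592/2)·log(0.0031/0.16) = +0.051 V.

0.051 V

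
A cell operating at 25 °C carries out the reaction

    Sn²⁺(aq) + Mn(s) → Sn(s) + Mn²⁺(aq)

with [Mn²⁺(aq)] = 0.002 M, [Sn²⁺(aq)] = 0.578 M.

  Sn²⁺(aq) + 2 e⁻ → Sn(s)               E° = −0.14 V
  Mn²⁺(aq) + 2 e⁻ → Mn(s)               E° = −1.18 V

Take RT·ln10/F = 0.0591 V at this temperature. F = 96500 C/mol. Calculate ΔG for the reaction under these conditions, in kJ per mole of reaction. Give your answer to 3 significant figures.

−215 kJ/mol

The standard cell potential is −0.14 − (−1.18) = +1.04 V, with n = 2 electrons in the balanced equation.
Here Q = [Mn²⁺(aq)] / [Sn²⁺(aq)] = 0.00346 (log Q = −2.461), giving E = +1.04 − (0.0591/2)·(−2.461) = +1.1127 V.
Then ΔG = −nFE = −2 × 96500 × +1.1127 J/mol = −215 kJ/mol.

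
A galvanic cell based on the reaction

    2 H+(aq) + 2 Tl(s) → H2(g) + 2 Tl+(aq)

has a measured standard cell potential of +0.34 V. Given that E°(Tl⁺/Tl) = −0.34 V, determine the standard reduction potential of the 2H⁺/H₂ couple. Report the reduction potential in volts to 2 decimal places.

+0.00 V

In the reaction as written the 2H⁺/H₂ couple is reduced (cathode) and Tl⁺/Tl is oxidized (anode), so E°cell = E°(2H⁺/H₂) − E°(Tl⁺/Tl).
E°(2H⁺/H₂) = E°cell + E°(anode) = +0.34 + (−0.34) = +0.00 V.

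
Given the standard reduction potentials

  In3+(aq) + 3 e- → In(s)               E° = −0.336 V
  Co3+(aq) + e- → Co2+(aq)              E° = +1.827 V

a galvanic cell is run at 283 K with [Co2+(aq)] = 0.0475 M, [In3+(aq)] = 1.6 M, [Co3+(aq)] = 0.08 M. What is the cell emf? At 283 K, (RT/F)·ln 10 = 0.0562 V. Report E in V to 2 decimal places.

+2.17 V

Since E°(Co³⁺/Co²⁺) > E°(In³⁺/In), Co³⁺/Co²⁺ serves as the cathode.
E°cell = +1.827 − (−0.336) = +2.163 V, with n = 3 electrons transferred.
The balanced reaction is 3 Co3+(aq) + In(s) → 3 Co2+(aq) + In3+(aq), so Q = ([Co2+(aq)]^3·[In3+(aq)]) / [Co3+(aq)]^3 = 0.335 and log Q = −0.475.
E = E° − (0.0562/n)·log Q = +2.163 − (0.0562/3)(−0.475) = +2.17 V.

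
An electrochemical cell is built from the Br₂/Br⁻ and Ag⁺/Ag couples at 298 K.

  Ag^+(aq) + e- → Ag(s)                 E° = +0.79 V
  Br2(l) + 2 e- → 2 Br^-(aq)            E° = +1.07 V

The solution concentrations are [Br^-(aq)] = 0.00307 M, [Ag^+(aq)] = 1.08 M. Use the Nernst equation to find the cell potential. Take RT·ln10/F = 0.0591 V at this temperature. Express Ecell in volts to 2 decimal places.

The Br₂/Br⁻ couple has the more positive E°, so it is the cathode; Ag⁺/Ag is the anode.
E°cell = +1.07 − (+0.79) = +0.28 V, with n = 2 electrons transferred.
Balancing gives Br2(l) + 2 Ag(s) → 2 Br^-(aq) + 2 Ag^+(aq); hence Q = [Br^-(aq)]^2·[Ag^+(aq)]^2 = 1.1×10^−5 (log Q = −4.959).
E = E° − (0.0591/n)·log Q = +0.28 − (0.0591/2)(−4.959) = +0.43 V.

+0.43 V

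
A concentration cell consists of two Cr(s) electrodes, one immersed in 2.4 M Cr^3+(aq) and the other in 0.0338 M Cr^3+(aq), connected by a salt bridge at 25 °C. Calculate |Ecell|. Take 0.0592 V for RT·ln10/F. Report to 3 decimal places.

For a concentration cell E°cell = 0, since both electrodes use the same couple.
The compartment with the higher Cr^3+(aq) concentration (2.4 M) acts as the cathode; ions are reduced there and produced at the dilute (0.0338 M) anode.
With n = 3, Ecell = −(0.0592/3)·log([dilute]/[conc]) = −(0.0592/3)·log(0.0338/2.4) = +0.037 V.

0.037 V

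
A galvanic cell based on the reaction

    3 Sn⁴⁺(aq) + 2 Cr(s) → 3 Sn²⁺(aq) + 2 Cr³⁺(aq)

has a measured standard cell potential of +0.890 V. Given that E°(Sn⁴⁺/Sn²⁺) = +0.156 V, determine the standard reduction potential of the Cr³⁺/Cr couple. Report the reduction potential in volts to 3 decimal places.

−0.734 V

In the reaction as written the Sn⁴⁺/Sn²⁺ couple is reduced (cathode) and Cr³⁺/Cr is oxidized (anode), so E°cell = E°(Sn⁴⁺/Sn²⁺) − E°(Cr³⁺/Cr).
E°(Cr³⁺/Cr) = E°(cathode) − E°cell = +0.156 − (+0.890) = −0.734 V.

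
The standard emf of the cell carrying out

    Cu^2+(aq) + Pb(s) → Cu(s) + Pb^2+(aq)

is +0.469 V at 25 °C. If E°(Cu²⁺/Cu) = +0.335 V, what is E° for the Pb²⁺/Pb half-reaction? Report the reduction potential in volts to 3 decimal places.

−0.134 V

In the reaction as written the Cu²⁺/Cu couple is reduced (cathode) and Pb²⁺/Pb is oxidized (anode), so E°cell = E°(Cu²⁺/Cu) − E°(Pb²⁺/Pb).
E°(Pb²⁺/Pb) = E°(cathode) − E°cell = +0.335 − (+0.469) = −0.134 V.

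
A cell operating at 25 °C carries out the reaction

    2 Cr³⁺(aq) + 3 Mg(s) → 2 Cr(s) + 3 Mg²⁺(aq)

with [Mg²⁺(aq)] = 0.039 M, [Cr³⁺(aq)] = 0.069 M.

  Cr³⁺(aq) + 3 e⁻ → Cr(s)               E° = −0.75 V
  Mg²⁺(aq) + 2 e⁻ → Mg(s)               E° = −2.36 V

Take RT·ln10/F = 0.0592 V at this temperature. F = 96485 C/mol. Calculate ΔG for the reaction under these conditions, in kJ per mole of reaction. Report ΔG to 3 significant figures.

−943 kJ/mol

The standard cell potential is −0.75 − (−2.36) = +1.61 V, with n = 6 electrons in the balanced equation.
The reaction quotient is [Mg²⁺(aq)]^3 / [Cr³⁺(aq)]^2 = 0.0125; by Nernst, E = +1.61 − (0.0592/6)(−1.905) = +1.6288 V.
Then ΔG = −nFE = −6 × 96485 × +1.6288 J/mol = −943 kJ/mol.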